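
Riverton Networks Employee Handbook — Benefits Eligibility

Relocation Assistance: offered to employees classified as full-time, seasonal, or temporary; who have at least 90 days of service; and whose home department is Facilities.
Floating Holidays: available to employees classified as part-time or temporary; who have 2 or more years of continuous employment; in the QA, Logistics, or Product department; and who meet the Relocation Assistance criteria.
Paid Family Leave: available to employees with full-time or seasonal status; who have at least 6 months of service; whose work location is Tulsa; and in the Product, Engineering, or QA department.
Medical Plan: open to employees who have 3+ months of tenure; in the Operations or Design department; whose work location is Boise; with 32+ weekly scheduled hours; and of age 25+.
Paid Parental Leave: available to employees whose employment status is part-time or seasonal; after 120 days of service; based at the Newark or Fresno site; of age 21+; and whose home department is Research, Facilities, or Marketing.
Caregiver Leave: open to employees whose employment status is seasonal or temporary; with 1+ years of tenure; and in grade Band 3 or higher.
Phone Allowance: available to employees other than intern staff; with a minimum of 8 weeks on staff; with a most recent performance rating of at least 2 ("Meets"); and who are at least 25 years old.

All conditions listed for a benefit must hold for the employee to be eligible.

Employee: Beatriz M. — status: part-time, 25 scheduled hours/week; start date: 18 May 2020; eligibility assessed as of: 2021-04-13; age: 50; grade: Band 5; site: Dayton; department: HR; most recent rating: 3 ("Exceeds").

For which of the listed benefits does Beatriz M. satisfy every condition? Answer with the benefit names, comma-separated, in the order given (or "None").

Phone Allowance

Service from 18 May 2020 to 2021-04-13: 330 days.
Relocation Assistance — status part-time ✗ (requires full-time, seasonal, or temporary) → not eligible.
Floating Holidays — status part-time ✓; service 330 days < 2 years (≈730 days) ✗ → not eligible.
Paid Family Leave — status part-time ✗ (requires full-time or seasonal) → not eligible.
Medical Plan — service 330 days ≥ 3 months (≈90 days) ✓; dept HR ✗ → not eligible.
Paid Parental Leave — status part-time ✓; service 330 days ≥ 120 days ✓; site Dayton ✗ (not Newark or Fresno) → not eligible.
Caregiver Leave — status part-time ✗ (requires seasonal or temporary) → not eligible.
Phone Allowance — status part-time ✓ (not excluded); service 330 days ≥ 8 weeks (≈56 days) ✓; rating 3 ≥ 2 ✓; age 50 ≥ 25 ✓ → eligible.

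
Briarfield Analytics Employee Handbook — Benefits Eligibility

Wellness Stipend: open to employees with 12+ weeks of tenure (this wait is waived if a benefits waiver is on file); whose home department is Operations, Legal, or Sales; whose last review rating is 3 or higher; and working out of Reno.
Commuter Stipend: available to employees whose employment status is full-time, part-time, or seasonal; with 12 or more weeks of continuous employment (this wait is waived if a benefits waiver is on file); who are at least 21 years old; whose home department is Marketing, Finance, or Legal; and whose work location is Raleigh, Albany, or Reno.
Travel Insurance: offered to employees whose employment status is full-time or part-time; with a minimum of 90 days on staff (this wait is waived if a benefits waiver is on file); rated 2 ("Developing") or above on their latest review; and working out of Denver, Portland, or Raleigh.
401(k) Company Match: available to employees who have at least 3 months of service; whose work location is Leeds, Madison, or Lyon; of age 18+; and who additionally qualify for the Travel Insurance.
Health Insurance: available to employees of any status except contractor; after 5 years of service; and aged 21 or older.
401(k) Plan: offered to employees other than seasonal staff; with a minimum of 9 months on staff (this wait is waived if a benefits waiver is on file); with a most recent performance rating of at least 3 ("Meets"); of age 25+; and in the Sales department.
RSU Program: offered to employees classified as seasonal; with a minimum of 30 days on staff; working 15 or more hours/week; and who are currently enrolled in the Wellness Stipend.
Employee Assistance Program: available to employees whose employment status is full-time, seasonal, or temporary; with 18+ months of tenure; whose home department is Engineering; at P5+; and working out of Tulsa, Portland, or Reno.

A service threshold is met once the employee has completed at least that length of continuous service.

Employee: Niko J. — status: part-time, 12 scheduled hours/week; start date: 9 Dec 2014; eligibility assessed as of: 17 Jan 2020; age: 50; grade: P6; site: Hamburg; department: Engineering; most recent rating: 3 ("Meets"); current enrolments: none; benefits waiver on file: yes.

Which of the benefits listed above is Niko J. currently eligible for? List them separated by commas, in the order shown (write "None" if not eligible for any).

Service from 9 Dec 2014 to 17 Jan 2020: 1865 days.
Wellness Stipend — benefits waiver on file ✓; dept Engineering ✗ → not eligible.
Commuter Stipend — status part-time ✓; benefits waiver on file ✓; age 50 ≥ 21 ✓; dept Engineering ✗ → not eligible.
Travel Insurance — status part-time ✓; benefits waiver on file ✓; rating 3 ≥ 2 ✓; site Hamburg ✗ (not Denver, Portland, or Raleigh) → not eligible.
401(k) Company Match — service 1865 days ≥ 3 months (≈90 days) ✓; site Hamburg ✗ (not Leeds, Madison, or Lyon) → not eligible.
Health Insurance — status part-time ✓ (not excluded); service 1865 days ≥ 5 years (≈1825 days) ✓; age 50 ≥ 21 ✓ → eligible.
401(k) Plan — status part-time ✓ (not excluded); benefits waiver on file ✓; rating 3 ≥ 3 ✓; age 50 ≥ 25 ✓; dept Engineering ✗ → not eligible.
RSU Program — status part-time ✗ (requires seasonal) → not eligible.
Employee Assistance Program — status part-time ✗ (requires full-time, seasonal, or temporary) → not eligible.

Health Insurance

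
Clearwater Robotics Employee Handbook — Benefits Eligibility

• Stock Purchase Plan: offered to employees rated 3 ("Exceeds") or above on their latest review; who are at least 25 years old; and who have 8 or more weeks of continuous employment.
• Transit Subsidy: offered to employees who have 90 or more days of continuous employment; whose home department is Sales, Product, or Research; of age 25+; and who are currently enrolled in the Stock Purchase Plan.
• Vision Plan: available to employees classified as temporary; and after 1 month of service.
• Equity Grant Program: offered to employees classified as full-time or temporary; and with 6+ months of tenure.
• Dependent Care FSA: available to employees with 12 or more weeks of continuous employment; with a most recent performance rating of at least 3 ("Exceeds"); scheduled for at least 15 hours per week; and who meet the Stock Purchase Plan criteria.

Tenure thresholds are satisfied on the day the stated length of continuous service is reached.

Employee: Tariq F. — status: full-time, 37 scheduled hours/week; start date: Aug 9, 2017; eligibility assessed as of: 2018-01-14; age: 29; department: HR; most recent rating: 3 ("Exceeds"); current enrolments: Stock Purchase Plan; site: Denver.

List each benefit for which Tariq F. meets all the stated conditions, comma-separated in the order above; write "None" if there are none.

Service from Aug 9, 2017 to 2018-01-14: 158 days.
Stock Purchase Plan — rating 3 ≥ 3 ✓; age 29 ≥ 25 ✓; service 158 days ≥ 8 weeks (≈56 days) ✓ → eligible.
Transit Subsidy — service 158 days ≥ 90 days ✓; dept HR ✗ → not eligible.
Vision Plan — status full-time ✗ (requires temporary) → not eligible.
Equity Grant Program — status full-time ✓; service 158 days < 6 months (≈180 days) ✗ → not eligible.
Dependent Care FSA — service 158 days ≥ 12 weeks (≈84 days) ✓; rating 3 ≥ 3 ✓; 37 hrs/wk ≥ 15 ✓; eligible for Stock Purchase Plan ✓ → eligible.

Stock Purchase Plan, Dependent Care FSA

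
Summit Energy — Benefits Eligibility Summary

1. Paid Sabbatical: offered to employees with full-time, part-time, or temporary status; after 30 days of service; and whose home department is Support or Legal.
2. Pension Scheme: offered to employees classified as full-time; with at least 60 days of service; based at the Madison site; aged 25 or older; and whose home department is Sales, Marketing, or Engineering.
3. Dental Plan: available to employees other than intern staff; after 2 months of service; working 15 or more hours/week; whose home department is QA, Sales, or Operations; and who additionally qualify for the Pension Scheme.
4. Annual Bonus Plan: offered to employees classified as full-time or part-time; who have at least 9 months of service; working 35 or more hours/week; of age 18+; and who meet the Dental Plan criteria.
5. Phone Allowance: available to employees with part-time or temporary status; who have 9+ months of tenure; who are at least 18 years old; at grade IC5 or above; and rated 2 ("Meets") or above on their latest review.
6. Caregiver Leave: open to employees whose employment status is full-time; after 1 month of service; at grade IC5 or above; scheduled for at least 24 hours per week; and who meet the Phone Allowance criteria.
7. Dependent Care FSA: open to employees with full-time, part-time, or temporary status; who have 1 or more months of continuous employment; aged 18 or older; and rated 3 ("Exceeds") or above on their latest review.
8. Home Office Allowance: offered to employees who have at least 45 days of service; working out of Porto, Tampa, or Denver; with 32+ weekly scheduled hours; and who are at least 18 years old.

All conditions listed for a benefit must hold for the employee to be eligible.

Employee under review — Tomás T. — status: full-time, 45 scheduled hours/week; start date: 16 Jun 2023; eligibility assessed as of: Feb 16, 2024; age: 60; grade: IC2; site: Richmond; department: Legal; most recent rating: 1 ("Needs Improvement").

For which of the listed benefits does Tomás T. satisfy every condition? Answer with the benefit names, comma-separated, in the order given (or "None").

Paid Sabbatical

Service from 16 Jun 2023 to Feb 16, 2024: 245 days.
Paid Sabbatical — status full-time ✓; service 245 days ≥ 30 days ✓; dept Legal ✓ → eligible.
Pension Scheme — status full-time ✓; service 245 days ≥ 60 days ✓; site Richmond ✗ (not Madison) → not eligible.
Dental Plan — status full-time ✓ (not excluded); service 245 days ≥ 2 months (≈60 days) ✓; 45 hrs/wk ≥ 15 ✓; dept Legal ✗ → not eligible.
Annual Bonus Plan — status full-time ✓; service 245 days < 9 months (≈270 days) ✗ → not eligible.
Phone Allowance — status full-time ✗ (requires part-time or temporary) → not eligible.
Caregiver Leave — status full-time ✓; service 245 days ≥ 1 month (≈30 days) ✓; grade IC2 < IC5 ✗ → not eligible.
Dependent Care FSA — status full-time ✓; service 245 days ≥ 1 month (≈30 days) ✓; age 60 ≥ 18 ✓; rating 1 < 3 ✗ → not eligible.
Home Office Allowance — service 245 days ≥ 45 days ✓; site Richmond ✗ (not Porto, Tampa, or Denver) → not eligible.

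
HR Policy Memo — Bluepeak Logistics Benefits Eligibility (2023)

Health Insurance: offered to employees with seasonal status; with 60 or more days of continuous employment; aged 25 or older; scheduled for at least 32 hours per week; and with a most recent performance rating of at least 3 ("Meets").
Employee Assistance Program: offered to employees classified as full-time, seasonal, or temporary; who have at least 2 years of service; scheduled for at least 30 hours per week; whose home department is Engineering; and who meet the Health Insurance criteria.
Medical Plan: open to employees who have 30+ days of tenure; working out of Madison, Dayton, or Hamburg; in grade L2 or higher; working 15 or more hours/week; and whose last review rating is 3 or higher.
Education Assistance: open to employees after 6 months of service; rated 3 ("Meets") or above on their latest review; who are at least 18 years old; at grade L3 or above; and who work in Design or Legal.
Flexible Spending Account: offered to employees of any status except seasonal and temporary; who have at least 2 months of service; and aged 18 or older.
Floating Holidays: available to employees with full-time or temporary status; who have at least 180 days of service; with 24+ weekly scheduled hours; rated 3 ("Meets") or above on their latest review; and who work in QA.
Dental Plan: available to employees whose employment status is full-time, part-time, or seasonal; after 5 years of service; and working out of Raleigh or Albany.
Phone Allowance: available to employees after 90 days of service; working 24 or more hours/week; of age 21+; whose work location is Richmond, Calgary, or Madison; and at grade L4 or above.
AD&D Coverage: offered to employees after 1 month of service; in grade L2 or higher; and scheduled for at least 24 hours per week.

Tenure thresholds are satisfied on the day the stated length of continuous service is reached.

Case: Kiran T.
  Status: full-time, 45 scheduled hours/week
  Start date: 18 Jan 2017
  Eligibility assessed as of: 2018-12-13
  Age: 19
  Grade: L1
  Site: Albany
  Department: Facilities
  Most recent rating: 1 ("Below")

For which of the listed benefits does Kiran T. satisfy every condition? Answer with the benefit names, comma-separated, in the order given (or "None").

Service from 18 Jan 2017 to 2018-12-13: 694 days.
Health Insurance — status full-time ✗ (requires seasonal) → not eligible.
Employee Assistance Program — status full-time ✓; service 694 days < 2 years (≈730 days) ✗ → not eligible.
Medical Plan — service 694 days ≥ 30 days ✓; site Albany ✗ (not Madison, Dayton, or Hamburg) → not eligible.
Education Assistance — service 694 days ≥ 6 months (≈180 days) ✓; rating 1 < 3 ✗ → not eligible.
Flexible Spending Account — status full-time ✓ (not excluded); service 694 days ≥ 2 months (≈60 days) ✓; age 19 ≥ 18 ✓ → eligible.
Floating Holidays — status full-time ✓; service 694 days ≥ 180 days ✓; 45 hrs/wk ≥ 24 ✓; rating 1 < 3 ✗ → not eligible.
Dental Plan — status full-time ✓; service 694 days < 5 years (≈1825 days) ✗ → not eligible.
Phone Allowance — service 694 days ≥ 90 days ✓; 45 hrs/wk ≥ 24 ✓; age 19 < 21 ✗ → not eligible.
AD&D Coverage — service 694 days ≥ 1 month (≈30 days) ✓; grade L1 < L2 ✗ → not eligible.

Flexible Spending Account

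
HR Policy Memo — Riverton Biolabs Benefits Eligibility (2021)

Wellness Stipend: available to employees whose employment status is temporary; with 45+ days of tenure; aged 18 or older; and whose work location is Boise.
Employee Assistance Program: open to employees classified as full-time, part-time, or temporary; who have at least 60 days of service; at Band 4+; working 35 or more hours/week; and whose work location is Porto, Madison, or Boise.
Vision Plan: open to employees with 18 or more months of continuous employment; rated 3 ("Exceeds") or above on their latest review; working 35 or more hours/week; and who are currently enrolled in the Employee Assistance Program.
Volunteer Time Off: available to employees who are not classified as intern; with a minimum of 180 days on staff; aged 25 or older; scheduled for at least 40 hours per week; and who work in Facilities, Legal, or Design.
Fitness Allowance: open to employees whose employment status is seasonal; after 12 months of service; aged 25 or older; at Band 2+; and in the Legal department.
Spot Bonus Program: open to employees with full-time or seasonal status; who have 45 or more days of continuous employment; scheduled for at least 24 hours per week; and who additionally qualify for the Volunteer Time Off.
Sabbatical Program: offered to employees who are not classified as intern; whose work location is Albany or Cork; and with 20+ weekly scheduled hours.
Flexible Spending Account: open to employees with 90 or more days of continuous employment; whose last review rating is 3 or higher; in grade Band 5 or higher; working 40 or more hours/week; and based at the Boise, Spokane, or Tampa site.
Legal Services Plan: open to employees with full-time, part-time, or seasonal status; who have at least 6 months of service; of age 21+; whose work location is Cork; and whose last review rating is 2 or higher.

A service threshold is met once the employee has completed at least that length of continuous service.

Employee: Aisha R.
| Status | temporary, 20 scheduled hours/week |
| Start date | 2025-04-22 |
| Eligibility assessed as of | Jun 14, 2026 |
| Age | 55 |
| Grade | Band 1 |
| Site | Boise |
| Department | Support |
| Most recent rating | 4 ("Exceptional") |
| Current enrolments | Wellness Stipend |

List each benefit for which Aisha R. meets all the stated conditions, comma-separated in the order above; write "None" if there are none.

Service from 2025-04-22 to Jun 14, 2026: 418 days.
Wellness Stipend — status temporary ✓; service 418 days ≥ 45 days ✓; age 55 ≥ 18 ✓; site Boise ✓ → eligible.
Employee Assistance Program — status temporary ✓; service 418 days ≥ 60 days ✓; grade Band 1 < Band 4 ✗ → not eligible.
Vision Plan — service 418 days < 18 months (≈540 days) ✗ → not eligible.
Volunteer Time Off — status temporary ✓ (not excluded); service 418 days ≥ 180 days ✓; age 55 ≥ 25 ✓; 20 hrs/wk < 40 ✗ → not eligible.
Fitness Allowance — status temporary ✗ (requires seasonal) → not eligible.
Spot Bonus Program — status temporary ✗ (requires full-time or seasonal) → not eligible.
Sabbatical Program — status temporary ✓ (not excluded); site Boise ✗ (not Albany or Cork) → not eligible.
Flexible Spending Account — service 418 days ≥ 90 days ✓; rating 4 ≥ 3 ✓; grade Band 1 < Band 5 ✗ → not eligible.
Legal Services Plan — status temporary ✗ (requires full-time, part-time, or seasonal) → not eligible.

Wellness Stipend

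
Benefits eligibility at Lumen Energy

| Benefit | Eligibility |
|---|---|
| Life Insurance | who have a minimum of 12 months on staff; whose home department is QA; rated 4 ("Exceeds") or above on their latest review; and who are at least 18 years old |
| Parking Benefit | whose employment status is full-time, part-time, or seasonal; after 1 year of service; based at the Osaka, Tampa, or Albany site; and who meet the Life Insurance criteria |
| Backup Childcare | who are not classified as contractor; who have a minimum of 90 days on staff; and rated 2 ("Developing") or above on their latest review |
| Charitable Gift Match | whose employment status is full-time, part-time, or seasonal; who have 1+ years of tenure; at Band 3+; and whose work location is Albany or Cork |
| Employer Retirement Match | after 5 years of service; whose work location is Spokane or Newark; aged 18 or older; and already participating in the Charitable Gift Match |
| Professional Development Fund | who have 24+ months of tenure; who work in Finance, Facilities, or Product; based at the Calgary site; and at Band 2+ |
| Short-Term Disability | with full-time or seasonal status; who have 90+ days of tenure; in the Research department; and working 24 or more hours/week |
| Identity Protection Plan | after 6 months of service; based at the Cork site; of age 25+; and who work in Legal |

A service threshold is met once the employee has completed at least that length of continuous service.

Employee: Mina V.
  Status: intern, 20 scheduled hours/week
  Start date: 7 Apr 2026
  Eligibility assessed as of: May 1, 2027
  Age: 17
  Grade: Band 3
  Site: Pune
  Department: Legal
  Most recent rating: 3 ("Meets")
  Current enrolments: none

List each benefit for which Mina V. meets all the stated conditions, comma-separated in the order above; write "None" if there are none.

Service from 7 Apr 2026 to May 1, 2027: 389 days.
Life Insurance — service 389 days ≥ 12 months (≈360 days) ✓; dept Legal ✗ → not eligible.
Parking Benefit — status intern ✗ (requires full-time, part-time, or seasonal) → not eligible.
Backup Childcare — status intern ✓ (not excluded); service 389 days ≥ 90 days ✓; rating 3 ≥ 2 ✓ → eligible.
Charitable Gift Match — status intern ✗ (requires full-time, part-time, or seasonal) → not eligible.
Employer Retirement Match — service 389 days < 5 years (≈1825 days) ✗ → not eligible.
Professional Development Fund — service 389 days < 24 months (≈720 days) ✗ → not eligible.
Short-Term Disability — status intern ✗ (requires full-time or seasonal) → not eligible.
Identity Protection Plan — service 389 days ≥ 6 months (≈180 days) ✓; site Pune ✗ (not Cork) → not eligible.

Backup Childcare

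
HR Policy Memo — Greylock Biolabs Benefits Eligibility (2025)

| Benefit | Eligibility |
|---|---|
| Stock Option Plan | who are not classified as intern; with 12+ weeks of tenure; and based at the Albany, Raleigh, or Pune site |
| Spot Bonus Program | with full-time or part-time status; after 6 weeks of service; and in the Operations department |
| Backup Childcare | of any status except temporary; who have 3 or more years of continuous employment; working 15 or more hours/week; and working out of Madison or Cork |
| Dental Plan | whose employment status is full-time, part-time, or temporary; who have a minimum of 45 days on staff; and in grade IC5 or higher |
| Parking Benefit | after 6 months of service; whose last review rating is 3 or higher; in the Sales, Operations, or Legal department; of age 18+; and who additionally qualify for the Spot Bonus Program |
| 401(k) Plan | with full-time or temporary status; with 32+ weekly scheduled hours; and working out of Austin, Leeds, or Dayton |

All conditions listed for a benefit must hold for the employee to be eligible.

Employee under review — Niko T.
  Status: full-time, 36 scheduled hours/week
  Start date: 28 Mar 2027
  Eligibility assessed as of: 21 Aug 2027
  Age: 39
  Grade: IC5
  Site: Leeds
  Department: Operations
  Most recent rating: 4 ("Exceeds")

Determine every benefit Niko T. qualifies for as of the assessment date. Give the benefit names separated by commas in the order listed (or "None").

Spot Bonus Program, Dental Plan, 401(k) Plan

Service from 28 Mar 2027 to 21 Aug 2027: 146 days.
Stock Option Plan — status full-time ✓ (not excluded); service 146 days ≥ 12 weeks (≈84 days) ✓; site Leeds ✗ (not Albany, Raleigh, or Pune) → not eligible.
Spot Bonus Program — status full-time ✓; service 146 days ≥ 6 weeks (≈42 days) ✓; dept Operations ✓ → eligible.
Backup Childcare — status full-time ✓ (not excluded); service 146 days < 3 years (≈1095 days) ✗ → not eligible.
Dental Plan — status full-time ✓; service 146 days ≥ 45 days ✓; grade IC5 ≥ IC5 ✓ → eligible.
Parking Benefit — service 146 days < 6 months (≈180 days) ✗ → not eligible.
401(k) Plan — status full-time ✓; 36 hrs/wk ≥ 32 ✓; site Leeds ✓ → eligible.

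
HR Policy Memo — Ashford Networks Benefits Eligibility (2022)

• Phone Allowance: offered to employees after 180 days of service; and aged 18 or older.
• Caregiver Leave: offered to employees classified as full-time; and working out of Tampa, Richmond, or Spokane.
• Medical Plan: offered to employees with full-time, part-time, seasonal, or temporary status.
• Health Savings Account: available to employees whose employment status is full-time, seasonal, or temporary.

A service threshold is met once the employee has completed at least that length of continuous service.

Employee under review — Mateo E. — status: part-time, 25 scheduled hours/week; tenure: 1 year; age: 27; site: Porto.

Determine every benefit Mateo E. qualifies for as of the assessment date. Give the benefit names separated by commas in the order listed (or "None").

Phone Allowance, Medical Plan

Phone Allowance — service 1 year ≥ 180 days ✓; age 27 ≥ 18 ✓ → eligible.
Caregiver Leave — status part-time ✗ (requires full-time) → not eligible.
Medical Plan — status part-time ✓ → eligible.
Health Savings Account — status part-time ✗ (requires full-time, seasonal, or temporary) → not eligible.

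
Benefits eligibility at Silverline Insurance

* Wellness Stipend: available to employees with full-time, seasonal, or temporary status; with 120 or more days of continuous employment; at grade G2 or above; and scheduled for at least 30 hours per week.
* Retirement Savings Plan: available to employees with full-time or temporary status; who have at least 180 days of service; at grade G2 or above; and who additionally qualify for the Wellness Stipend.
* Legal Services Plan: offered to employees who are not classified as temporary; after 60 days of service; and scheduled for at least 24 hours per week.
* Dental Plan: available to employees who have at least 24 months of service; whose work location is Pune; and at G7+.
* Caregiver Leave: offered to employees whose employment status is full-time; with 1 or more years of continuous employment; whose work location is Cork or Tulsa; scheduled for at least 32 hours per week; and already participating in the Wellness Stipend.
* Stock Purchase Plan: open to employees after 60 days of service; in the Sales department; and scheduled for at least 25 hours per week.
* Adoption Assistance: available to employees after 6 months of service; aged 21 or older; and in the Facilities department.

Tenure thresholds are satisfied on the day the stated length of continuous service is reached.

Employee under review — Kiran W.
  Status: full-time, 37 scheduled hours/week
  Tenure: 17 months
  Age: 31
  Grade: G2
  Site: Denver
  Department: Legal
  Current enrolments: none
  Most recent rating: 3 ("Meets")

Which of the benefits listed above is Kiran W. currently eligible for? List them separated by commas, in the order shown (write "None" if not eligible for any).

Wellness Stipend, Retirement Savings Plan, Legal Services Plan

Wellness Stipend — status full-time ✓; service 17 months ≥ 120 days ✓; grade G2 ≥ G2 ✓; 37 hrs/wk ≥ 30 ✓ → eligible.
Retirement Savings Plan — status full-time ✓; service 17 months ≥ 180 days ✓; grade G2 ≥ G2 ✓; eligible for Wellness Stipend ✓ → eligible.
Legal Services Plan — status full-time ✓ (not excluded); service 17 months ≥ 60 days ✓; 37 hrs/wk ≥ 24 ✓ → eligible.
Dental Plan — service 17 months < 24 months ✗ → not eligible.
Caregiver Leave — status full-time ✓; service 17 months ≥ 1 year (≈365 days) ✓; site Denver ✗ (not Cork or Tulsa) → not eligible.
Stock Purchase Plan — service 17 months ≥ 60 days ✓; dept Legal ✗ → not eligible.
Adoption Assistance — service 17 months ≥ 6 months ✓; age 31 ≥ 21 ✓; dept Legal ✗ → not eligible.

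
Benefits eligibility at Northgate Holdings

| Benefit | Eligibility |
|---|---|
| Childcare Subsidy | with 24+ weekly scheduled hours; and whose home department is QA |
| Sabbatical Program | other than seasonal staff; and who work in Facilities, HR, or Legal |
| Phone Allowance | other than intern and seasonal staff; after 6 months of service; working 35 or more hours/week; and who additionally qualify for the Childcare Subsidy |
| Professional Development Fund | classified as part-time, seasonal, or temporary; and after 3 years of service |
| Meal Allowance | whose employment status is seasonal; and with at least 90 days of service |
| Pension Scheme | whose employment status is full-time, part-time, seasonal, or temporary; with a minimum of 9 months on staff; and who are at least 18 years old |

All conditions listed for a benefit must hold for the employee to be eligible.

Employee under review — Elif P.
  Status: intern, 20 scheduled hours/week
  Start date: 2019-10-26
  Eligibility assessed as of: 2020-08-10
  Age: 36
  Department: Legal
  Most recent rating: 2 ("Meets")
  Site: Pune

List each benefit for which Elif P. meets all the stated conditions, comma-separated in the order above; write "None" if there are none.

Sabbatical Program

Service from 2019-10-26 to 2020-08-10: 289 days.
Childcare Subsidy — 20 hrs/wk < 24 ✗ → not eligible.
Sabbatical Program — status intern ✓ (not excluded); dept Legal ✓ → eligible.
Phone Allowance — status intern ✗ (excluded) → not eligible.
Professional Development Fund — status intern ✗ (requires part-time, seasonal, or temporary) → not eligible.
Meal Allowance — status intern ✗ (requires seasonal) → not eligible.
Pension Scheme — status intern ✗ (requires full-time, part-time, seasonal, or temporary) → not eligible.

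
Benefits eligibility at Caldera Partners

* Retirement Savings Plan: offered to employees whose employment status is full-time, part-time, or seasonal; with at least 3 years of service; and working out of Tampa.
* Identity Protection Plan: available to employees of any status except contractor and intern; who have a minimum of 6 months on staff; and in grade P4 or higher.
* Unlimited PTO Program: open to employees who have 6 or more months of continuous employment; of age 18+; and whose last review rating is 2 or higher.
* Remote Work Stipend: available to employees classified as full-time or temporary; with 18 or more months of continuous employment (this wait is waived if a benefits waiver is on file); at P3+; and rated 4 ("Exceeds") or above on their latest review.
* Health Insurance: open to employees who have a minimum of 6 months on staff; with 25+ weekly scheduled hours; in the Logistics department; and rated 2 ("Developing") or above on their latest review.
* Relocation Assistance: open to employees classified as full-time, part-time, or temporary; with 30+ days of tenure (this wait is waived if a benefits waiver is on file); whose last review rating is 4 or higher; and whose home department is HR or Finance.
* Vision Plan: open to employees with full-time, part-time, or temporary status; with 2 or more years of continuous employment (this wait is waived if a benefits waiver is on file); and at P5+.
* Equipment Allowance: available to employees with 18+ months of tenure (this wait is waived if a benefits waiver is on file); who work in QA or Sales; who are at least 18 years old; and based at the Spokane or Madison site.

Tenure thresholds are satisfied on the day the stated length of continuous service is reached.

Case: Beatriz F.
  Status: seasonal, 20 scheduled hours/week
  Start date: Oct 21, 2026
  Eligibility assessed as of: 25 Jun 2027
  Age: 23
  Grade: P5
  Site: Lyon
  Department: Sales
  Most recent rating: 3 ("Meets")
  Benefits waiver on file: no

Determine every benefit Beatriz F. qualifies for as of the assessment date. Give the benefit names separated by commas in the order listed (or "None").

Identity Protection Plan, Unlimited PTO Program

Service from Oct 21, 2026 to 25 Jun 2027: 247 days.
Retirement Savings Plan — status seasonal ✓; service 247 days < 3 years (≈1095 days) ✗ → not eligible.
Identity Protection Plan — status seasonal ✓ (not excluded); service 247 days ≥ 6 months (≈180 days) ✓; grade P5 ≥ P4 ✓ → eligible.
Unlimited PTO Program — service 247 days ≥ 6 months (≈180 days) ✓; age 23 ≥ 18 ✓; rating 3 ≥ 2 ✓ → eligible.
Remote Work Stipend — status seasonal ✗ (requires full-time or temporary) → not eligible.
Health Insurance — service 247 days ≥ 6 months (≈180 days) ✓; 20 hrs/wk < 25 ✗ → not eligible.
Relocation Assistance — status seasonal ✗ (requires full-time, part-time, or temporary) → not eligible.
Vision Plan — status seasonal ✗ (requires full-time, part-time, or temporary) → not eligible.
Equipment Allowance — no waiver, service 247 days < 18 months (≈540 days) ✗ → not eligible.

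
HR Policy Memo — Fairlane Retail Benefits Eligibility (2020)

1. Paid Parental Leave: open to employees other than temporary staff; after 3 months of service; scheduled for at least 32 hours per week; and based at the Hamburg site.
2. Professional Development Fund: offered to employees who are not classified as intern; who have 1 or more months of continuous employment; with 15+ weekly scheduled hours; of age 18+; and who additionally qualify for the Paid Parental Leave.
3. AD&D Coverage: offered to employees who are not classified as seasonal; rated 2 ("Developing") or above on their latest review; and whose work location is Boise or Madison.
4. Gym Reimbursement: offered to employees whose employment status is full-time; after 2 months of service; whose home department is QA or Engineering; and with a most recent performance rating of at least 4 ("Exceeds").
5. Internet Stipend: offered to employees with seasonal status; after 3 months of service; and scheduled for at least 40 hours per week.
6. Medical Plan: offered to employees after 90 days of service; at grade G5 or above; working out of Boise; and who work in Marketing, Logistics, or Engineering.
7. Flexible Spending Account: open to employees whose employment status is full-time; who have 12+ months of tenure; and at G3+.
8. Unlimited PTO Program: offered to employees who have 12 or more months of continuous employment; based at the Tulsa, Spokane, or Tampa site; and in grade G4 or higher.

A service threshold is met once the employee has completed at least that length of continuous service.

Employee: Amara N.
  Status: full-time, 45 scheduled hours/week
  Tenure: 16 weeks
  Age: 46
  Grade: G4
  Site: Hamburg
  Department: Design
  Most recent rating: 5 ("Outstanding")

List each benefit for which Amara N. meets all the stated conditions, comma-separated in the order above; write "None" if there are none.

Paid Parental Leave — status full-time ✓ (not excluded); service 16 weeks ≥ 3 months (≈90 days) ✓; 45 hrs/wk ≥ 32 ✓; site Hamburg ✓ → eligible.
Professional Development Fund — status full-time ✓ (not excluded); service 16 weeks ≥ 1 month (≈30 days) ✓; 45 hrs/wk ≥ 15 ✓; age 46 ≥ 18 ✓; eligible for Paid Parental Leave ✓ → eligible.
AD&D Coverage — status full-time ✓ (not excluded); rating 5 ≥ 2 ✓; site Hamburg ✗ (not Boise or Madison) → not eligible.
Gym Reimbursement — status full-time ✓; service 16 weeks ≥ 2 months (≈60 days) ✓; dept Design ✗ → not eligible.
Internet Stipend — status full-time ✗ (requires seasonal) → not eligible.
Medical Plan — service 16 weeks ≥ 90 days ✓; grade G4 < G5 ✗ → not eligible.
Flexible Spending Account — status full-time ✓; service 16 weeks < 12 months (≈360 days) ✗ → not eligible.
Unlimited PTO Program — service 16 weeks < 12 months (≈360 days) ✗ → not eligible.

Paid Parental Leave, Professional Development Fund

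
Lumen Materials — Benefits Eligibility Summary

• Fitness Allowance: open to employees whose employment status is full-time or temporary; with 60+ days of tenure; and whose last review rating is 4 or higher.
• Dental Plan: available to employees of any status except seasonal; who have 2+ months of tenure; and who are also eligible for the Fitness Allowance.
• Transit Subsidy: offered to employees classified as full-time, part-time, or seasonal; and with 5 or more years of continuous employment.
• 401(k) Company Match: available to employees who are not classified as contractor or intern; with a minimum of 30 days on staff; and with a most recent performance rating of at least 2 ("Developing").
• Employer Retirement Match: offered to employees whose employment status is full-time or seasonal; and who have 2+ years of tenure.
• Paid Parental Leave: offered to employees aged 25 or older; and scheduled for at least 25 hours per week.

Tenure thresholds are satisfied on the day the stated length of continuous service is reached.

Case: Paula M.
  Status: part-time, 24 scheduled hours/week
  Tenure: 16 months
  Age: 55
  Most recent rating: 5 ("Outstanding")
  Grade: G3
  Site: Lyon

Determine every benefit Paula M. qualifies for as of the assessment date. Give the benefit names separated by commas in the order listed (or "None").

401(k) Company Match

Fitness Allowance — status part-time ✗ (requires full-time or temporary) → not eligible.
Dental Plan — status part-time ✓ (not excluded); service 16 months ≥ 2 months ✓; not eligible for Fitness Allowance ✗ → not eligible.
Transit Subsidy — status part-time ✓; service 16 months < 5 years (≈1825 days) ✗ → not eligible.
401(k) Company Match — status part-time ✓ (not excluded); service 16 months ≥ 30 days ✓; rating 5 ≥ 2 ✓ → eligible.
Employer Retirement Match — status part-time ✗ (requires full-time or seasonal) → not eligible.
Paid Parental Leave — age 55 ≥ 25 ✓; 24 hrs/wk < 25 ✗ → not eligible.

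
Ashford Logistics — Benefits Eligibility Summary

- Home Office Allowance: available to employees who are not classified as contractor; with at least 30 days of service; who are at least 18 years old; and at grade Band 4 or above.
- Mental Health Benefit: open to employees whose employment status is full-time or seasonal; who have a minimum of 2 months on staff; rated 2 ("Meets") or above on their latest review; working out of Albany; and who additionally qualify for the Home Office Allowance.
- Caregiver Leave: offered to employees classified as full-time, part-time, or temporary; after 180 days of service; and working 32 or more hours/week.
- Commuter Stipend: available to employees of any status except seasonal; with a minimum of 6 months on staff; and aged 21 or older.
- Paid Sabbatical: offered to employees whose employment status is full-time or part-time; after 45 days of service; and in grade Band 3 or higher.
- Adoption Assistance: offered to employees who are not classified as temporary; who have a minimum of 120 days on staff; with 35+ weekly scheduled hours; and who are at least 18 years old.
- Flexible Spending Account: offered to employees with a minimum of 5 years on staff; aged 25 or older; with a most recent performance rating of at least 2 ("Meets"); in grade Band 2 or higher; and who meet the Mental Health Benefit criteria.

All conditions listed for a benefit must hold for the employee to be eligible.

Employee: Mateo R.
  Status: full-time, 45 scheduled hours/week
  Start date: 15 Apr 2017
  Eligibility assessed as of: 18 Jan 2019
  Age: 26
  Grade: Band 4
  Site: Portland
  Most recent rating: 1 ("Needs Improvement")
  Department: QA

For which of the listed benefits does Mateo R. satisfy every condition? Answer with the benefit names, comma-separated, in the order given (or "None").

Home Office Allowance, Caregiver Leave, Commuter Stipend, Paid Sabbatical, Adoption Assistance

Service from 15 Apr 2017 to 18 Jan 2019: 643 days.
Home Office Allowance — status full-time ✓ (not excluded); service 643 days ≥ 30 days ✓; age 26 ≥ 18 ✓; grade Band 4 ≥ Band 4 ✓ → eligible.
Mental Health Benefit — status full-time ✓; service 643 days ≥ 2 months (≈60 days) ✓; rating 1 < 2 ✗ → not eligible.
Caregiver Leave — status full-time ✓; service 643 days ≥ 180 days ✓; 45 hrs/wk ≥ 32 ✓ → eligible.
Commuter Stipend — status full-time ✓ (not excluded); service 643 days ≥ 6 months (≈180 days) ✓; age 26 ≥ 21 ✓ → eligible.
Paid Sabbatical — status full-time ✓; service 643 days ≥ 45 days ✓; grade Band 4 ≥ Band 3 ✓ → eligible.
Adoption Assistance — status full-time ✓ (not excluded); service 643 days ≥ 120 days ✓; 45 hrs/wk ≥ 35 ✓; age 26 ≥ 18 ✓ → eligible.
Flexible Spending Account — service 643 days < 5 years (≈1825 days) ✗ → not eligible.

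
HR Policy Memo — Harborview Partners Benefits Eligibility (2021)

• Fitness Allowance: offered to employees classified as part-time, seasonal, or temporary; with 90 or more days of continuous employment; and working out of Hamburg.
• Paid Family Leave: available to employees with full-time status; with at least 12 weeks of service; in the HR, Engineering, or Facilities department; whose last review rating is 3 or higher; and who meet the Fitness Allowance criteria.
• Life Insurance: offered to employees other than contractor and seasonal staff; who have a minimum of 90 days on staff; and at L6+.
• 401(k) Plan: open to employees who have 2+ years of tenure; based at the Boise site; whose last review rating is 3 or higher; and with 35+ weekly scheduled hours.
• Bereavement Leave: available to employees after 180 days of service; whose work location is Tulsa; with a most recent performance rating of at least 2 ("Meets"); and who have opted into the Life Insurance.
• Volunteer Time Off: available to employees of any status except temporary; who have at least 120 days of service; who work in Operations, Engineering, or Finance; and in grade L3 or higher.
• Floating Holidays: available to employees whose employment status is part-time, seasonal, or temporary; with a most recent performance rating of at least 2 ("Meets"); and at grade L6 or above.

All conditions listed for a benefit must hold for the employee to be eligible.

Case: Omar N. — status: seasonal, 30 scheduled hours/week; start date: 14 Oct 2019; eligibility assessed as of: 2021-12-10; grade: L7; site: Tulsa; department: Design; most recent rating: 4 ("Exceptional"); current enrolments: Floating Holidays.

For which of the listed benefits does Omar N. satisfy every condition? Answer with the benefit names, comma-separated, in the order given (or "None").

Floating Holidays

Service from 14 Oct 2019 to 2021-12-10: 788 days.
Fitness Allowance — status seasonal ✓; service 788 days ≥ 90 days ✓; site Tulsa ✗ (not Hamburg) → not eligible.
Paid Family Leave — status seasonal ✗ (requires full-time) → not eligible.
Life Insurance — status seasonal ✗ (excluded) → not eligible.
401(k) Plan — service 788 days ≥ 2 years (≈730 days) ✓; site Tulsa ✗ (not Boise) → not eligible.
Bereavement Leave — service 788 days ≥ 180 days ✓; site Tulsa ✓; rating 4 ≥ 2 ✓; not enrolled in Life Insurance ✗ → not eligible.
Volunteer Time Off — status seasonal ✓ (not excluded); service 788 days ≥ 120 days ✓; dept Design ✗ → not eligible.
Floating Holidays — status seasonal ✓; rating 4 ≥ 2 ✓; grade L7 ≥ L6 ✓ → eligible.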